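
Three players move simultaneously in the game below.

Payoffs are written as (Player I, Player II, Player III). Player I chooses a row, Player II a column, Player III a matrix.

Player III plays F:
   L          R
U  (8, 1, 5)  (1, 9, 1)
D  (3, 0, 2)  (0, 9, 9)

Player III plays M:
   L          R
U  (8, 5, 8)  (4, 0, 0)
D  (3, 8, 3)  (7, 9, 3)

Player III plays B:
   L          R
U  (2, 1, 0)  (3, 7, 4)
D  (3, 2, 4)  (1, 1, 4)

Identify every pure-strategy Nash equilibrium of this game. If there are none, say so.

(U, L, F): Player II can switch to R (1 → 9). Not NE.
(U, L, M): Player I gets 8, best alternative 3; Player II gets 5, best alternative 0; Player III gets 8, best alternative 5. No profitable deviation — NE.
(U, L, B): Player I can switch to D (2 → 3). Not NE.
(U, R, F): Player III can switch to B (1 → 4). Not NE.
(U, R, M): Player I can switch to D (4 → 7). Not NE.
(U, R, B): Player I gets 3, best alternative 1; Player II gets 7, best alternative 1; Player III gets 4, best alternative 1. No profitable deviation — NE.
(D, L, F): Player I can switch to U (3 → 8). Not NE.
(D, L, M): Player I can switch to U (3 → 8). Not NE.
(D, L, B): Player I gets 3, best alternative 2; Player II gets 2, best alternative 1; Player III gets 4, best alternative 3. No profitable deviation — NE.
(D, R, F): Player I can switch to U (0 → 1). Not NE.
(D, R, M): Player III can switch to F (3 → 9). Not NE.
(D, R, B): Player I can switch to U (1 → 3). Not NE.

Pure-strategy Nash equilibria: (U, L, M) and (U, R, B) and (D, L, B)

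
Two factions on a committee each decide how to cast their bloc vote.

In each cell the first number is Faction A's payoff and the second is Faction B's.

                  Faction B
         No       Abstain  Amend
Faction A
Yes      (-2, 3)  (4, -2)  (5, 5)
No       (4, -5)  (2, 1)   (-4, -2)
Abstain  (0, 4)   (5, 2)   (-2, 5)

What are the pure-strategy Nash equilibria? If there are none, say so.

(Yes, Amend)

For each strategy profile, look for a profitable unilateral deviation.
(Yes, No): Faction A can switch to No (-2 → 4). Not NE.
(Yes, Abstain): Faction A can switch to Abstain (4 → 5). Not NE.
(Yes, Amend): Faction A gets 5, best alternative -2; Faction B gets 5, best alternative 3. No profitable deviation — NE.
(No, No): Faction B can switch to Abstain (-5 → 1). Not NE.
(No, Abstain): Faction A can switch to Yes (2 → 4). Not NE.
(No, Amend): Faction A can switch to Yes (-4 → 5). Not NE.
(Abstain, No): Faction A can switch to No (0 → 4). Not NE.
(Abstain, Abstain): Faction B can switch to No (2 → 4). Not NE.
(Abstain, Amend): Faction A can switch to Yes (-2 → 5). Not NE.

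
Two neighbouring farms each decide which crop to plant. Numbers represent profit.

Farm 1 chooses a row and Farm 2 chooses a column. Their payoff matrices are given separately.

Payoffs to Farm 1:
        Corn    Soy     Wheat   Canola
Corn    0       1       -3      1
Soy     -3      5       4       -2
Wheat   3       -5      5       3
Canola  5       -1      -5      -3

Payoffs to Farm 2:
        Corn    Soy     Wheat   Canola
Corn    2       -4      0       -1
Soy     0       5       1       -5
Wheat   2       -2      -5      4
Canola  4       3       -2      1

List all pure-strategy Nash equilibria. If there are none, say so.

(Soy, Soy) and (Wheat, Canola) and (Canola, Corn)

(Corn, Corn): Farm 1 can switch to Wheat (0 → 3). Not NE.
(Corn, Soy): Farm 1 can switch to Soy (1 → 5). Not NE.
(Corn, Wheat): Farm 1 can switch to Soy (-3 → 4). Not NE.
(Corn, Canola): Farm 1 can switch to Wheat (1 → 3). Not NE.
(Soy, Corn): Farm 1 can switch to Corn (-3 → 0). Not NE.
(Soy, Soy): Farm 1 gets 5, best alternative 1; Farm 2 gets 5, best alternative 1. No profitable deviation — NE.
(Soy, Wheat): Farm 1 can switch to Wheat (4 → 5). Not NE.
(Soy, Canola): Farm 1 can switch to Corn (-2 → 1). Not NE.
(Wheat, Corn): Farm 1 can switch to Canola (3 → 5). Not NE.
(Wheat, Soy): Farm 1 can switch to Corn (-5 → 1). Not NE.
(Wheat, Wheat): Farm 2 can switch to Corn (-5 → 2). Not NE.
(Wheat, Canola): Farm 1 gets 3, best alternative 1; Farm 2 gets 4, best alternative 2. No profitable deviation — NE.
(Canola, Corn): Farm 1 gets 5, best alternative 3; Farm 2 gets 4, best alternative 3. No profitable deviation — NE.
(Canola, Soy): Farm 1 can switch to Corn (-1 → 1). Not NE.
(Canola, Wheat): Farm 1 can switch to Corn (-5 → -3). Not NE.
(The remaining 1 profile has a profitable deviation by the same check.)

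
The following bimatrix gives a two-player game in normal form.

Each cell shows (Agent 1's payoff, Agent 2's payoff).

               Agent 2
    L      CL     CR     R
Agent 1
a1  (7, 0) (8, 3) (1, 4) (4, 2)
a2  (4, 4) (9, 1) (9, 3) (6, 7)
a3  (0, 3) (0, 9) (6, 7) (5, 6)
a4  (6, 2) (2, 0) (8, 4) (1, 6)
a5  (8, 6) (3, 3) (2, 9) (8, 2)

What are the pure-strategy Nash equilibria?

No pure-strategy Nash equilibrium.

Agent 1 against L: payoffs 7, 4, 0, 6, 8 → best response a5.
Agent 1 against CL: payoffs 8, 9, 0, 2, 3 → best response a2.
Agent 1 against CR: payoffs 1, 9, 6, 8, 2 → best response a2.
Agent 1 against R: payoffs 4, 6, 5, 1, 8 → best response a5.
Agent 2 against a1: payoffs 0, 3, 4, 2 → best response CR.
Agent 2 against a2: payoffs 4, 1, 3, 7 → best response R.
Agent 2 against a3: payoffs 3, 9, 7, 6 → best response CL.
Agent 2 against a4: payoffs 2, 0, 4, 6 → best response R.
Agent 2 against a5: payoffs 6, 3, 9, 2 → best response CR.
No profile is a mutual best response for all players.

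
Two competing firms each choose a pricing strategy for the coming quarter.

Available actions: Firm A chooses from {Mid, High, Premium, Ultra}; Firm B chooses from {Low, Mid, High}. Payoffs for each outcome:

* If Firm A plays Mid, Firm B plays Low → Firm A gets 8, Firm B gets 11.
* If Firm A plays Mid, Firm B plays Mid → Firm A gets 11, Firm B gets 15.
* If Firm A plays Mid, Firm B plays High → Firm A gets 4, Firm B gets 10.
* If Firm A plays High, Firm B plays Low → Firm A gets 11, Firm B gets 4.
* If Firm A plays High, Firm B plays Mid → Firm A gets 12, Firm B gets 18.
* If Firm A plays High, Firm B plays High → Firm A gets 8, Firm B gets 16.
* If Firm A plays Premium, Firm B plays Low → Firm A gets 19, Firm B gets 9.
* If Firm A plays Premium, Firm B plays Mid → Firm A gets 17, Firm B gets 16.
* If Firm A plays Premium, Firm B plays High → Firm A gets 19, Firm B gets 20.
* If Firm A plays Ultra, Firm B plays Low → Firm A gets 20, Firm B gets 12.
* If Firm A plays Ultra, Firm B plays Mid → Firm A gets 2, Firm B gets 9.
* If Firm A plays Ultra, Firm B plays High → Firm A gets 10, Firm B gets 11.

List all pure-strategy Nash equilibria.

The pure Nash equilibria are (Premium, High) and (Ultra, Low).

Mark each player's best response to every combination of opponents' strategies; a profile where every player is best-responding is a pure Nash equilibrium.
Firm A against Low: payoffs 8, 11, 19, 20 → best response Ultra.
Firm A against Mid: payoffs 11, 12, 17, 2 → best response Premium.
Firm A against High: payoffs 4, 8, 19, 10 → best response Premium.
Firm B against Mid: payoffs 11, 15, 10 → best response Mid.
Firm B against High: payoffs 4, 18, 16 → best response Mid.
Firm B against Premium: payoffs 9, 16, 20 → best response High.
Firm B against Ultra: payoffs 12, 9, 11 → best response Low.
Mutual best responses: (Premium, High); (Ultra, Low).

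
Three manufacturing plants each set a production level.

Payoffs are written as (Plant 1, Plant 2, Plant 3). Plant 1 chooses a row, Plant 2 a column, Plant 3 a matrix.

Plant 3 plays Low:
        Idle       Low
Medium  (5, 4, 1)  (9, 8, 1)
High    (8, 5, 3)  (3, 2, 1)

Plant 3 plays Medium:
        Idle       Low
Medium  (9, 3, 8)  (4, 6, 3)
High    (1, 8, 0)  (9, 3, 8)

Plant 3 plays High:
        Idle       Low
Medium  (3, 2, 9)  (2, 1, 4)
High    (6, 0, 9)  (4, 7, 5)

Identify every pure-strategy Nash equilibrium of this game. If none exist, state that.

(Medium, Idle, Low): Plant 1 can switch to High (5 → 8). Not NE.
(Medium, Idle, Medium): Plant 2 can switch to Low (3 → 6). Not NE.
(Medium, Idle, High): Plant 1 can switch to High (3 → 6). Not NE.
(Medium, Low, Low): Plant 3 can switch to Medium (1 → 3). Not NE.
(Medium, Low, Medium): Plant 1 can switch to High (4 → 9). Not NE.
(Medium, Low, High): Plant 1 can switch to High (2 → 4). Not NE.
(High, Idle, Low): Plant 3 can switch to High (3 → 9). Not NE.
(High, Idle, Medium): Plant 1 can switch to Medium (1 → 9). Not NE.
(High, Idle, High): Plant 2 can switch to Low (0 → 7). Not NE.
(High, Low, Low): Plant 1 can switch to Medium (3 → 9). Not NE.
(The remaining 2 profiles each have a profitable deviation by the same check.)

This game has no pure Nash equilibrium.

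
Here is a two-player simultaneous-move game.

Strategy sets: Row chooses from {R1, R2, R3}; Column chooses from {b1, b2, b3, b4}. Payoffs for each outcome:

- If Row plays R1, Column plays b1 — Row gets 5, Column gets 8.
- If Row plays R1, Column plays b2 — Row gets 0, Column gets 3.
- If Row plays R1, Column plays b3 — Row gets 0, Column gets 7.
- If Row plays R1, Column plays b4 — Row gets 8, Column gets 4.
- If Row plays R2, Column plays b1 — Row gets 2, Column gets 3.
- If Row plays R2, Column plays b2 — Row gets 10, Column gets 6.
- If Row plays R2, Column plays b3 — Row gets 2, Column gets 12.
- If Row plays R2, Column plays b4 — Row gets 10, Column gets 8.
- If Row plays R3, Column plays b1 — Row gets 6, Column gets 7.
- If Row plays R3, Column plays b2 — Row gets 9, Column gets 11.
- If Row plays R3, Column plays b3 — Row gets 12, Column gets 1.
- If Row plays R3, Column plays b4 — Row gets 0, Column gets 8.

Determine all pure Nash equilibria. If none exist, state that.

Row against b1: payoffs 5, 2, 6 → best response R3.
Row against b2: payoffs 0, 10, 9 → best response R2.
Row against b3: payoffs 0, 2, 12 → best response R3.
Row against b4: payoffs 8, 10, 0 → best response R2.
Column against R1: payoffs 8, 3, 7, 4 → best response b1.
Column against R2: payoffs 3, 6, 12, 8 → best response b3.
Column against R3: payoffs 7, 11, 1, 8 → best response b2.
No profile is a mutual best response for all players.

There is no pure-strategy Nash equilibrium.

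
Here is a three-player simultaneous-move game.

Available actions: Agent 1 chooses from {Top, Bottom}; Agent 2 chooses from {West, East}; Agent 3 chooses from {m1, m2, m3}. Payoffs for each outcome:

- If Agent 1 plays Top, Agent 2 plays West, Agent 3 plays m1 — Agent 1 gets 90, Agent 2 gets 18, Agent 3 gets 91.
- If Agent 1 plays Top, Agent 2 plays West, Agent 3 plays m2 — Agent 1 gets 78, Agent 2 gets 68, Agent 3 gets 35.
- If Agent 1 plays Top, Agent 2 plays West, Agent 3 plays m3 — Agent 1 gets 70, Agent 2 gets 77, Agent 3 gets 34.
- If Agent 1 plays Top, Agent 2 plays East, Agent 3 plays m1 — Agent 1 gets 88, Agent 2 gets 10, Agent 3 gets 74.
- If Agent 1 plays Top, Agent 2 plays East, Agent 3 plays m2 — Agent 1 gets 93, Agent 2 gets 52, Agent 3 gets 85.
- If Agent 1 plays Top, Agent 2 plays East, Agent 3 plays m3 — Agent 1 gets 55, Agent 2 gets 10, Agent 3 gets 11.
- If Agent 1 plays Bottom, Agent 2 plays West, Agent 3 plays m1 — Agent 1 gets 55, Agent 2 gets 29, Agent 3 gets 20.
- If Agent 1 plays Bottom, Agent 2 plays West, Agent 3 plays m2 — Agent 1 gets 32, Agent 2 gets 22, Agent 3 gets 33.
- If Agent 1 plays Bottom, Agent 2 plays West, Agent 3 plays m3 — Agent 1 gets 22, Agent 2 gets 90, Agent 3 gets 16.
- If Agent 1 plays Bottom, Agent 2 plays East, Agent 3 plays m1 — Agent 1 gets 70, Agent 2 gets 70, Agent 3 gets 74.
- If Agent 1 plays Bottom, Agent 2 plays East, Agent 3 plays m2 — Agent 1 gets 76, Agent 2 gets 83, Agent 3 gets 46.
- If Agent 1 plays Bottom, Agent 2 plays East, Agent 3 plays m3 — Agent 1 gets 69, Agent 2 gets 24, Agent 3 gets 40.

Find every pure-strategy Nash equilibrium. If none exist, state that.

Check each profile: it is a Nash equilibrium iff no player can strictly gain by switching unilaterally.
(Top, West, m1): Agent 1 gets 90, best alternative 55; Agent 2 gets 18, best alternative 10; Agent 3 gets 91, best alternative 35. No profitable deviation — NE.
(Top, West, m2): Agent 3 can switch to m1 (35 → 91). Not NE.
(Top, West, m3): Agent 3 can switch to m1 (34 → 91). Not NE.
(Top, East, m1): Agent 2 can switch to West (10 → 18). Not NE.
(Top, East, m2): Agent 2 can switch to West (52 → 68). Not NE.
(Top, East, m3): Agent 1 can switch to Bottom (55 → 69). Not NE.
(Bottom, West, m1): Agent 1 can switch to Top (55 → 90). Not NE.
(Bottom, West, m2): Agent 1 can switch to Top (32 → 78). Not NE.
(Bottom, West, m3): Agent 1 can switch to Top (22 → 70). Not NE.
(Bottom, East, m1): Agent 1 can switch to Top (70 → 88). Not NE.
(Bottom, East, m2): Agent 1 can switch to Top (76 → 93). Not NE.
(The remaining 1 profile has a profitable deviation by the same check.)

Pure NE: (Top, West, m1)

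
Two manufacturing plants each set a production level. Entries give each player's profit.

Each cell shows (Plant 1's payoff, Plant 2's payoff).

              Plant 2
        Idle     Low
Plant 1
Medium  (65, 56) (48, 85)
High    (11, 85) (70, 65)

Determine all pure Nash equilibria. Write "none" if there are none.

none

For each player, find the best response to each opponent profile; mutual best responses are the pure NE.
Plant 1 against Idle: payoffs 65, 11 → best response Medium.
Plant 1 against Low: payoffs 48, 70 → best response High.
Plant 2 against Medium: payoffs 56, 85 → best response Low.
Plant 2 against High: payoffs 85, 65 → best response Idle.
No profile is a mutual best response for all players.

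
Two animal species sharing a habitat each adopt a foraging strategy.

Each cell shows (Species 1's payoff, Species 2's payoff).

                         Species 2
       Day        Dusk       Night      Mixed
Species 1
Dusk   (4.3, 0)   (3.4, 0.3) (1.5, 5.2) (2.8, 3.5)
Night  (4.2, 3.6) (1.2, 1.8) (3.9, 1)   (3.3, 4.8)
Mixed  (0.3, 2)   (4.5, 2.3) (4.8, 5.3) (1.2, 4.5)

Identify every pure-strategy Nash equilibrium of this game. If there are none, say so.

The pure Nash equilibria are (Night, Mixed) and (Mixed, Night).

Species 1 against Day: payoffs 4.3, 4.2, 0.3 → best response Dusk.
Species 1 against Dusk: payoffs 3.4, 1.2, 4.5 → best response Mixed.
Species 1 against Night: payoffs 1.5, 3.9, 4.8 → best response Mixed.
Species 1 against Mixed: payoffs 2.8, 3.3, 1.2 → best response Night.
Species 2 against Dusk: payoffs 0, 0.3, 5.2, 3.5 → best response Night.
Species 2 against Night: payoffs 3.6, 1.8, 1, 4.8 → best response Mixed.
Species 2 against Mixed: payoffs 2, 2.3, 5.3, 4.5 → best response Night.
Mutual best responses: (Night, Mixed); (Mixed, Night).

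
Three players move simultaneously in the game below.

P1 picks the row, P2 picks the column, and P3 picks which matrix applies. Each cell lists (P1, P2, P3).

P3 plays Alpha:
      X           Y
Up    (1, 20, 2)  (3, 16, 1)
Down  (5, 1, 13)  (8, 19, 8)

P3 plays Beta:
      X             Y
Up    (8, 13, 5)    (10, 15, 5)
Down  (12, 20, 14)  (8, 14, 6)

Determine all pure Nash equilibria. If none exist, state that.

For each player, find the best response to each opponent profile; mutual best responses are the pure NE.
P1 against (X, Alpha): payoffs 1, 5 → best response Down.
P1 against (X, Beta): payoffs 8, 12 → best response Down.
P1 against (Y, Alpha): payoffs 3, 8 → best response Down.
P1 against (Y, Beta): payoffs 10, 8 → best response Up.
P2 against (Up, Alpha): payoffs 20, 16 → best response X.
P2 against (Up, Beta): payoffs 13, 15 → best response Y.
P2 against (Down, Alpha): payoffs 1, 19 → best response Y.
P2 against (Down, Beta): payoffs 20, 14 → best response X.
P3 against (Up, X): payoffs 2, 5 → best response Beta.
P3 against (Up, Y): payoffs 1, 5 → best response Beta.
P3 against (Down, X): payoffs 13, 14 → best response Beta.
P3 against (Down, Y): payoffs 8, 6 → best response Alpha.
Mutual best responses: (Up, Y, Beta); (Down, X, Beta); (Down, Y, Alpha).

The pure Nash equilibria are (Up, Y, Beta) and (Down, X, Beta) and (Down, Y, Alpha).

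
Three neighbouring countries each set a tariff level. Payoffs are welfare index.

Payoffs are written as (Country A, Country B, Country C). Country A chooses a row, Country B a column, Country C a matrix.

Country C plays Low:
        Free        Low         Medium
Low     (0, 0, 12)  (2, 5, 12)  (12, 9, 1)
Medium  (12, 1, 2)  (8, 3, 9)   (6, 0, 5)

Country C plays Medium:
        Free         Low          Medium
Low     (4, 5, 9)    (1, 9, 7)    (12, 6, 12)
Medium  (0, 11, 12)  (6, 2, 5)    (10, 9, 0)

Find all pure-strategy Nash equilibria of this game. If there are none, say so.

(Low, Free, Low): Country A can switch to Medium (0 → 12). Not NE.
(Low, Free, Medium): Country B can switch to Low (5 → 9). Not NE.
(Low, Low, Low): Country A can switch to Medium (2 → 8). Not NE.
(Low, Low, Medium): Country A can switch to Medium (1 → 6). Not NE.
(Low, Medium, Low): Country C can switch to Medium (1 → 12). Not NE.
(Low, Medium, Medium): Country B can switch to Low (6 → 9). Not NE.
(Medium, Free, Low): Country B can switch to Low (1 → 3). Not NE.
(Medium, Free, Medium): Country A can switch to Low (0 → 4). Not NE.
(Medium, Low, Low): Country A gets 8, best alternative 2; Country B gets 3, best alternative 1; Country C gets 9, best alternative 5. No profitable deviation — NE.
(Medium, Low, Medium): Country B can switch to Free (2 → 11). Not NE.
(Medium, Medium, Low): Country A can switch to Low (6 → 12). Not NE.
(The remaining 1 profile has a profitable deviation by the same check.)

The unique pure-strategy Nash equilibrium is (Medium, Low, Low).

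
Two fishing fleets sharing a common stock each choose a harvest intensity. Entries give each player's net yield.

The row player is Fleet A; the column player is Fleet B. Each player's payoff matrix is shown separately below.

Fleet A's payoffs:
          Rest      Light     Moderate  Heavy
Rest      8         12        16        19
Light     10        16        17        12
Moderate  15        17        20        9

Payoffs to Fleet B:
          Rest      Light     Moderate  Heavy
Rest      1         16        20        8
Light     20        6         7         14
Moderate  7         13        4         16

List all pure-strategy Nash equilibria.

For each player, find the best response to each opponent profile; mutual best responses are the pure NE.
Fleet A against Rest: payoffs 8, 10, 15 → best response Moderate.
Fleet A against Light: payoffs 12, 16, 17 → best response Moderate.
Fleet A against Moderate: payoffs 16, 17, 20 → best response Moderate.
Fleet A against Heavy: payoffs 19, 12, 9 → best response Rest.
Fleet B against Rest: payoffs 1, 16, 20, 8 → best response Moderate.
Fleet B against Light: payoffs 20, 6, 7, 14 → best response Rest.
Fleet B against Moderate: payoffs 7, 13, 4, 16 → best response Heavy.
No profile is a mutual best response for all players.

none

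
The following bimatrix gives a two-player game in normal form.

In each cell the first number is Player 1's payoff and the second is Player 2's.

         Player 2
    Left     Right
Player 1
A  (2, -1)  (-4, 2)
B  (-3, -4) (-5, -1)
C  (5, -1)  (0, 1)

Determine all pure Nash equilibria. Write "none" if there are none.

(A, Left): Player 1 can switch to C (2 → 5). Not NE.
(A, Right): Player 1 can switch to C (-4 → 0). Not NE.
(B, Left): Player 1 can switch to A (-3 → 2). Not NE.
(B, Right): Player 1 can switch to A (-5 → -4). Not NE.
(C, Left): Player 2 can switch to Right (-1 → 1). Not NE.
(C, Right): Player 1 gets 0, best alternative -4; Player 2 gets 1, best alternative -1. No profitable deviation — NE.

(C, Right)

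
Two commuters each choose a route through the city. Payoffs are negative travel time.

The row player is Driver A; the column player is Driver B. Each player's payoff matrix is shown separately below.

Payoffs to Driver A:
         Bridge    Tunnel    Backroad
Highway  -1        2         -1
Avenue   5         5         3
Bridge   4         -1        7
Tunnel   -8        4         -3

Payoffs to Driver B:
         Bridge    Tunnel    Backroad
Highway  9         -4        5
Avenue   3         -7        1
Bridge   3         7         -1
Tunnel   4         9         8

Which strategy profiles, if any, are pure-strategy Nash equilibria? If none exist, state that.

Driver A against Bridge: payoffs -1, 5, 4, -8 → best response Avenue.
Driver A against Tunnel: payoffs 2, 5, -1, 4 → best response Avenue.
Driver A against Backroad: payoffs -1, 3, 7, -3 → best response Bridge.
Driver B against Highway: payoffs 9, -4, 5 → best response Bridge.
Driver B against Avenue: payoffs 3, -7, 1 → best response Bridge.
Driver B against Bridge: payoffs 3, 7, -1 → best response Tunnel.
Driver B against Tunnel: payoffs 4, 9, 8 → best response Tunnel.
Mutual best responses: (Avenue, Bridge).

The unique pure-strategy Nash equilibrium is (Avenue, Bridge).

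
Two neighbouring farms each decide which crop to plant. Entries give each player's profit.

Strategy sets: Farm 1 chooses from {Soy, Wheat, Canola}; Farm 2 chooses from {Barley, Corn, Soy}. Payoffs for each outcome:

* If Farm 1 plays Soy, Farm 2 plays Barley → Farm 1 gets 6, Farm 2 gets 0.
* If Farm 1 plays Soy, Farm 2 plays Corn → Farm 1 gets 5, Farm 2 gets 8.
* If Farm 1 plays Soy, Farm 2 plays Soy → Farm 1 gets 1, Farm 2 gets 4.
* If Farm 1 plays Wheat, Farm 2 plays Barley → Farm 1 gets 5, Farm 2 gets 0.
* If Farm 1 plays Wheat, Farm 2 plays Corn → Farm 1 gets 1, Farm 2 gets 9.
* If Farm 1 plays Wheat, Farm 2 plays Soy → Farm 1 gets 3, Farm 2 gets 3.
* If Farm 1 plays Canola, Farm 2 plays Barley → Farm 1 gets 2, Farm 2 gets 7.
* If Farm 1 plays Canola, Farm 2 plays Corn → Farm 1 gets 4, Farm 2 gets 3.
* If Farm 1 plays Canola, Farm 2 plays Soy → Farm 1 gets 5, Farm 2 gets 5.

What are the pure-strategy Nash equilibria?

Farm 1 against Barley: payoffs 6, 5, 2 → best response Soy.
Farm 1 against Corn: payoffs 5, 1, 4 → best response Soy.
Farm 1 against Soy: payoffs 1, 3, 5 → best response Canola.
Farm 2 against Soy: payoffs 0, 8, 4 → best response Corn.
Farm 2 against Wheat: payoffs 0, 9, 3 → best response Corn.
Farm 2 against Canola: payoffs 7, 3, 5 → best response Barley.
Mutual best responses: (Soy, Corn).

Pure NE: (Soy, Corn)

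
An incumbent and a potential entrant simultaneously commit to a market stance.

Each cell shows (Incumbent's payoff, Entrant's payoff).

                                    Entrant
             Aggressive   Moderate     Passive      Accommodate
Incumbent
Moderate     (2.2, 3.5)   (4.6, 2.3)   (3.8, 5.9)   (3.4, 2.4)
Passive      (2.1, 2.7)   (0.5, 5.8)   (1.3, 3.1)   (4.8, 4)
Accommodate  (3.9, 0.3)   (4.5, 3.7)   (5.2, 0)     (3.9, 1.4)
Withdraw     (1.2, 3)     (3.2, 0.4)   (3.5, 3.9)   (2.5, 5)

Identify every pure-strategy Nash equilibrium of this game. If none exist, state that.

No pure-strategy Nash equilibrium.

(Moderate, Aggressive): Incumbent can switch to Accommodate (2.2 → 3.9). Not NE.
(Moderate, Moderate): Entrant can switch to Aggressive (2.3 → 3.5). Not NE.
(Moderate, Passive): Incumbent can switch to Accommodate (3.8 → 5.2). Not NE.
(Moderate, Accommodate): Incumbent can switch to Passive (3.4 → 4.8). Not NE.
(Passive, Aggressive): Incumbent can switch to Moderate (2.1 → 2.2). Not NE.
(Passive, Moderate): Incumbent can switch to Moderate (0.5 → 4.6). Not NE.
(Passive, Passive): Incumbent can switch to Moderate (1.3 → 3.8). Not NE.
(Passive, Accommodate): Entrant can switch to Moderate (4 → 5.8). Not NE.
(Accommodate, Aggressive): Entrant can switch to Moderate (0.3 → 3.7). Not NE.
(Accommodate, Moderate): Incumbent can switch to Moderate (4.5 → 4.6). Not NE.
(The remaining 6 profiles each have a profitable deviation by the same check.)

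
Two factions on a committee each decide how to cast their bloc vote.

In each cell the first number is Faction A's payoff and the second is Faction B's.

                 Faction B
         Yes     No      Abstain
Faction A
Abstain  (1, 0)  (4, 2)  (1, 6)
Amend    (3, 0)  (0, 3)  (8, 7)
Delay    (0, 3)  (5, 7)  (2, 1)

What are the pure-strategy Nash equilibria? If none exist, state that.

For each strategy profile, look for a profitable unilateral deviation.
(Abstain, Yes): Faction A can switch to Amend (1 → 3). Not NE.
(Abstain, No): Faction A can switch to Delay (4 → 5). Not NE.
(Abstain, Abstain): Faction A can switch to Amend (1 → 8). Not NE.
(Amend, Yes): Faction B can switch to No (0 → 3). Not NE.
(Amend, No): Faction A can switch to Abstain (0 → 4). Not NE.
(Amend, Abstain): Faction A gets 8, best alternative 2; Faction B gets 7, best alternative 3. No profitable deviation — NE.
(Delay, Yes): Faction A can switch to Abstain (0 → 1). Not NE.
(Delay, No): Faction A gets 5, best alternative 4; Faction B gets 7, best alternative 3. No profitable deviation — NE.
(The remaining 1 profile has a profitable deviation by the same check.)

Pure-strategy Nash equilibria: (Amend, Abstain) and (Delay, No)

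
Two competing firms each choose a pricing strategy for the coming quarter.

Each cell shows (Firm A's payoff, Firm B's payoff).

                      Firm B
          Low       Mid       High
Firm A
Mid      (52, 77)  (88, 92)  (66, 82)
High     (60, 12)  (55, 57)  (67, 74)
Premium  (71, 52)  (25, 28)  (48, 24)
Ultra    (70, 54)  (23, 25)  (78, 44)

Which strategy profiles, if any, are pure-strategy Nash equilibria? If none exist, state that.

(Mid, Mid) and (Premium, Low)

Firm A against Low: payoffs 52, 60, 71, 70 → best response Premium.
Firm A against Mid: payoffs 88, 55, 25, 23 → best response Mid.
Firm A against High: payoffs 66, 67, 48, 78 → best response Ultra.
Firm B against Mid: payoffs 77, 92, 82 → best response Mid.
Firm B against High: payoffs 12, 57, 74 → best response High.
Firm B against Premium: payoffs 52, 28, 24 → best response Low.
Firm B against Ultra: payoffs 54, 25, 44 → best response Low.
Mutual best responses: (Mid, Mid); (Premium, Low).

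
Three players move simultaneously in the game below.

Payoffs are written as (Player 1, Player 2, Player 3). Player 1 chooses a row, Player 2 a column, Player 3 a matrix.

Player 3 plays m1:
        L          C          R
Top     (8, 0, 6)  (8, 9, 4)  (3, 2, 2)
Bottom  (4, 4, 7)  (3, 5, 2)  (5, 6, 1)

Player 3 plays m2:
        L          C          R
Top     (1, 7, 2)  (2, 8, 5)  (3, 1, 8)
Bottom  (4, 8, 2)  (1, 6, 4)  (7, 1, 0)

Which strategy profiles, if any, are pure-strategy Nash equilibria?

Pure-strategy Nash equilibria: (Top, C, m2), (Bottom, R, m1)

Mark each player's best response to every combination of opponents' strategies; a profile where every player is best-responding is a pure Nash equilibrium.
Player 1 against (L, m1): payoffs 8, 4 → best response Top.
Player 1 against (L, m2): payoffs 1, 4 → best response Bottom.
Player 1 against (C, m1): payoffs 8, 3 → best response Top.
Player 1 against (C, m2): payoffs 2, 1 → best response Top.
Player 1 against (R, m1): payoffs 3, 5 → best response Bottom.
Player 1 against (R, m2): payoffs 3, 7 → best response Bottom.
Player 2 against (Top, m1): payoffs 0, 9, 2 → best response C.
Player 2 against (Top, m2): payoffs 7, 8, 1 → best response C.
Player 2 against (Bottom, m1): payoffs 4, 5, 6 → best response R.
Player 2 against (Bottom, m2): payoffs 8, 6, 1 → best response L.
Player 3 against (Top, L): payoffs 6, 2 → best response m1.
Player 3 against (Top, C): payoffs 4, 5 → best response m2.
Player 3 against (Top, R): payoffs 2, 8 → best response m2.
Player 3 against (Bottom, L): payoffs 7, 2 → best response m1.
Player 3 against (Bottom, C): payoffs 2, 4 → best response m2.
Player 3 against (Bottom, R): payoffs 1, 0 → best response m1.
Mutual best responses: (Top, C, m2); (Bottom, R, m1).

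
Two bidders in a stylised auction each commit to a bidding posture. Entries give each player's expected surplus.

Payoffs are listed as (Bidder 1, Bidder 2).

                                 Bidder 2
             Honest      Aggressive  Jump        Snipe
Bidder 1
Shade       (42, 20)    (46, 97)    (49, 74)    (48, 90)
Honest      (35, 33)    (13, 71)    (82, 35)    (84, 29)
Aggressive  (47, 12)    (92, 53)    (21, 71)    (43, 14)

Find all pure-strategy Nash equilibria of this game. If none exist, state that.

(Shade, Honest): Bidder 1 can switch to Aggressive (42 → 47). Not NE.
(Shade, Aggressive): Bidder 1 can switch to Aggressive (46 → 92). Not NE.
(Shade, Jump): Bidder 1 can switch to Honest (49 → 82). Not NE.
(Shade, Snipe): Bidder 1 can switch to Honest (48 → 84). Not NE.
(Honest, Honest): Bidder 1 can switch to Shade (35 → 42). Not NE.
(Honest, Aggressive): Bidder 1 can switch to Shade (13 → 46). Not NE.
(The remaining 6 profiles each have a profitable deviation by the same check.)

There is no pure-strategy Nash equilibrium.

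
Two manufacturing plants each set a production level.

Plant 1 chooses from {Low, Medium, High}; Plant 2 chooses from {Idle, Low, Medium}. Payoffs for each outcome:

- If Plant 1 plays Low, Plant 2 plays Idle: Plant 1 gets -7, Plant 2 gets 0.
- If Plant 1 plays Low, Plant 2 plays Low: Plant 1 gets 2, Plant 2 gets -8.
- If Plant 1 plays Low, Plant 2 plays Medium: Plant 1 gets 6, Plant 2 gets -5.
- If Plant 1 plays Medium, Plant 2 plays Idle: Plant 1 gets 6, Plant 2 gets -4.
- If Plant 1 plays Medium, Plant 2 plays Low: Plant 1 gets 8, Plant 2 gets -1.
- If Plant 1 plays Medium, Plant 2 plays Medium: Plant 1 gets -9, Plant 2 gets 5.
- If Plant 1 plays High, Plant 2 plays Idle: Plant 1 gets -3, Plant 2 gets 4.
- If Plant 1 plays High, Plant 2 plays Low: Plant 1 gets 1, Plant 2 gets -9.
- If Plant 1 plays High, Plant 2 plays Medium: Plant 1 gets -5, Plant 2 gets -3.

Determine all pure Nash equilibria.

Plant 1 against Idle: payoffs -7, 6, -3 → best response Medium.
Plant 1 against Low: payoffs 2, 8, 1 → best response Medium.
Plant 1 against Medium: payoffs 6, -9, -5 → best response Low.
Plant 2 against Low: payoffs 0, -8, -5 → best response Idle.
Plant 2 against Medium: payoffs -4, -1, 5 → best response Medium.
Plant 2 against High: payoffs 4, -9, -3 → best response Idle.
No profile is a mutual best response for all players.

There is no pure-strategy Nash equilibrium.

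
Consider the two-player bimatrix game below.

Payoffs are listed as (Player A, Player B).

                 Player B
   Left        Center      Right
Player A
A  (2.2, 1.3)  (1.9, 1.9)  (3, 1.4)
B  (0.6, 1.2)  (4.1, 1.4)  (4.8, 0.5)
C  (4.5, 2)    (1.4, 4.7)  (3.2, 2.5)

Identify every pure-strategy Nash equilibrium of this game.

The unique pure-strategy Nash equilibrium is (B, Center).

For each player, find the best response to each opponent profile; mutual best responses are the pure NE.
Player A against Left: payoffs 2.2, 0.6, 4.5 → best response C.
Player A against Center: payoffs 1.9, 4.1, 1.4 → best response B.
Player A against Right: payoffs 3, 4.8, 3.2 → best response B.
Player B against A: payoffs 1.3, 1.9, 1.4 → best response Center.
Player B against B: payoffs 1.2, 1.4, 0.5 → best response Center.
Player B against C: payoffs 2, 4.7, 2.5 → best response Center.
Mutual best responses: (B, Center).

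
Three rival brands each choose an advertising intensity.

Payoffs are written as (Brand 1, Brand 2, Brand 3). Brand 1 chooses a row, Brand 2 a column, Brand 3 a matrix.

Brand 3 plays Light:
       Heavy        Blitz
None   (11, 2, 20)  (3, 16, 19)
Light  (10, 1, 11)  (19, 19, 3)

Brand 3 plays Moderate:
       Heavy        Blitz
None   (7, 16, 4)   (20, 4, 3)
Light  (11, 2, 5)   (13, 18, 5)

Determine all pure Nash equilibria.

This game has no pure Nash equilibrium.

Mark each player's best response to every combination of opponents' strategies; a profile where every player is best-responding is a pure Nash equilibrium.
Brand 1 against (Heavy, Light): payoffs 11, 10 → best response None.
Brand 1 against (Heavy, Moderate): payoffs 7, 11 → best response Light.
Brand 1 against (Blitz, Light): payoffs 3, 19 → best response Light.
Brand 1 against (Blitz, Moderate): payoffs 20, 13 → best response None.
Brand 2 against (None, Light): payoffs 2, 16 → best response Blitz.
Brand 2 against (None, Moderate): payoffs 16, 4 → best response Heavy.
Brand 2 against (Light, Light): payoffs 1, 19 → best response Blitz.
Brand 2 against (Light, Moderate): payoffs 2, 18 → best response Blitz.
Brand 3 against (None, Heavy): payoffs 20, 4 → best response Light.
Brand 3 against (None, Blitz): payoffs 19, 3 → best response Light.
Brand 3 against (Light, Heavy): payoffs 11, 5 → best response Light.
Brand 3 against (Light, Blitz): payoffs 3, 5 → best response Moderate.
No profile is a mutual best response for all players.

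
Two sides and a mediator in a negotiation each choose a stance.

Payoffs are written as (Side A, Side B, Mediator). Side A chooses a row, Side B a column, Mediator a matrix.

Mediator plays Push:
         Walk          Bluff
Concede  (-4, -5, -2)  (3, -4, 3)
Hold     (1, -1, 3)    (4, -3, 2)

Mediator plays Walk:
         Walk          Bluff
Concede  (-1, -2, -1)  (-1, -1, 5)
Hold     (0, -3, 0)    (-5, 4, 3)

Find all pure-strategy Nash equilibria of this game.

The pure Nash equilibria are (Concede, Bluff, Walk) and (Hold, Walk, Push).

(Concede, Walk, Push): Side A can switch to Hold (-4 → 1). Not NE.
(Concede, Walk, Walk): Side A can switch to Hold (-1 → 0). Not NE.
(Concede, Bluff, Push): Side A can switch to Hold (3 → 4). Not NE.
(Concede, Bluff, Walk): Side A gets -1, best alternative -5; Side B gets -1, best alternative -2; Mediator gets 5, best alternative 3. No profitable deviation — NE.
(Hold, Walk, Push): Side A gets 1, best alternative -4; Side B gets -1, best alternative -3; Mediator gets 3, best alternative 0. No profitable deviation — NE.
(Hold, Walk, Walk): Side B can switch to Bluff (-3 → 4). Not NE.
(Hold, Bluff, Push): Side B can switch to Walk (-3 → -1). Not NE.
(Hold, Bluff, Walk): Side A can switch to Concede (-5 → -1). Not NE.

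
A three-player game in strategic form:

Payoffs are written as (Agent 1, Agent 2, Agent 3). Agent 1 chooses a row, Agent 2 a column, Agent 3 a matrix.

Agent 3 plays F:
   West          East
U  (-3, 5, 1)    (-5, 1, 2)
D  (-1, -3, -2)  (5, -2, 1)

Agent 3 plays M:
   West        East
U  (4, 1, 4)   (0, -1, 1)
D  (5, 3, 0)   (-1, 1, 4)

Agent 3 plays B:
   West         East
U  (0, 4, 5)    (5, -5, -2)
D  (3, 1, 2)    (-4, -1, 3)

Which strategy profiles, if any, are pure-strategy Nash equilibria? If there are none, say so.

Pure NE: (D, West, B)

For each player, find the best response to each opponent profile; mutual best responses are the pure NE.
Agent 1 against (West, F): payoffs -3, -1 → best response D.
Agent 1 against (West, M): payoffs 4, 5 → best response D.
Agent 1 against (West, B): payoffs 0, 3 → best response D.
Agent 1 against (East, F): payoffs -5, 5 → best response D.
Agent 1 against (East, M): payoffs 0, -1 → best response U.
Agent 1 against (East, B): payoffs 5, -4 → best response U.
Agent 2 against (U, F): payoffs 5, 1 → best response West.
Agent 2 against (U, M): payoffs 1, -1 → best response West.
Agent 2 against (U, B): payoffs 4, -5 → best response West.
Agent 2 against (D, F): payoffs -3, -2 → best response East.
Agent 2 against (D, M): payoffs 3, 1 → best response West.
Agent 2 against (D, B): payoffs 1, -1 → best response West.
Agent 3 against (U, West): payoffs 1, 4, 5 → best response B.
Agent 3 against (U, East): payoffs 2, 1, -2 → best response F.
Agent 3 against (D, West): payoffs -2, 0, 2 → best response B.
Agent 3 against (D, East): payoffs 1, 4, 3 → best response M.
Mutual best responses: (D, West, B).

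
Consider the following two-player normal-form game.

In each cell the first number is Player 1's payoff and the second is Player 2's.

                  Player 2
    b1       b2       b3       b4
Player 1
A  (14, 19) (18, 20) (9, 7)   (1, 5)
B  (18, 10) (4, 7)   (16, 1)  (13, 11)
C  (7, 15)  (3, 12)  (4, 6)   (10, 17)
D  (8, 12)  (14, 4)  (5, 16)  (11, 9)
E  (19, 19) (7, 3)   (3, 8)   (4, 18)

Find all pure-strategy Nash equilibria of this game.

Pure-strategy Nash equilibria: (A, b2); (B, b4); (E, b1)

Player 1 against b1: payoffs 14, 18, 7, 8, 19 → best response E.
Player 1 against b2: payoffs 18, 4, 3, 14, 7 → best response A.
Player 1 against b3: payoffs 9, 16, 4, 5, 3 → best response B.
Player 1 against b4: payoffs 1, 13, 10, 11, 4 → best response B.
Player 2 against A: payoffs 19, 20, 7, 5 → best response b2.
Player 2 against B: payoffs 10, 7, 1, 11 → best response b4.
Player 2 against C: payoffs 15, 12, 6, 17 → best response b4.
Player 2 against D: payoffs 12, 4, 16, 9 → best response b3.
Player 2 against E: payoffs 19, 3, 8, 18 → best response b1.
Mutual best responses: (A, b2); (B, b4); (E, b1).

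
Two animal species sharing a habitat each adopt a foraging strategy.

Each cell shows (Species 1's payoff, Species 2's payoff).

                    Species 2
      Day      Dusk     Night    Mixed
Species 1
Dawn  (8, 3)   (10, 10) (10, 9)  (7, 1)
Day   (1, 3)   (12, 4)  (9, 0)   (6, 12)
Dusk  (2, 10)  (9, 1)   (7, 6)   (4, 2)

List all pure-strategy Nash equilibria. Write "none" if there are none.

none

Species 1 against Day: payoffs 8, 1, 2 → best response Dawn.
Species 1 against Dusk: payoffs 10, 12, 9 → best response Day.
Species 1 against Night: payoffs 10, 9, 7 → best response Dawn.
Species 1 against Mixed: payoffs 7, 6, 4 → best response Dawn.
Species 2 against Dawn: payoffs 3, 10, 9, 1 → best response Dusk.
Species 2 against Day: payoffs 3, 4, 0, 12 → best response Mixed.
Species 2 against Dusk: payoffs 10, 1, 6, 2 → best response Day.
No profile is a mutual best response for all players.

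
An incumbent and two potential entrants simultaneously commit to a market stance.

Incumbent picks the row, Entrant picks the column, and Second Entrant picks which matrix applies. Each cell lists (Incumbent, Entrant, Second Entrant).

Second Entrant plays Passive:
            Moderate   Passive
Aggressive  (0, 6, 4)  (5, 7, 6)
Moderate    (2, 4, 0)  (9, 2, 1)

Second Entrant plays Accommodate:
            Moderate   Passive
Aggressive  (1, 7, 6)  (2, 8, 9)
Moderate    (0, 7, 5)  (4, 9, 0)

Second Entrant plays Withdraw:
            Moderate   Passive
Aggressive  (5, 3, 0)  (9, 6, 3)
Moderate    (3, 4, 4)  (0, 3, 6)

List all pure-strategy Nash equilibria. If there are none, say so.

This game has no pure Nash equilibrium.

Check each profile: it is a Nash equilibrium iff no player can strictly gain by switching unilaterally.
(Aggressive, Moderate, Passive): Incumbent can switch to Moderate (0 → 2). Not NE.
(Aggressive, Moderate, Accommodate): Entrant can switch to Passive (7 → 8). Not NE.
(Aggressive, Moderate, Withdraw): Entrant can switch to Passive (3 → 6). Not NE.
(Aggressive, Passive, Passive): Incumbent can switch to Moderate (5 → 9). Not NE.
(Aggressive, Passive, Accommodate): Incumbent can switch to Moderate (2 → 4). Not NE.
(Aggressive, Passive, Withdraw): Second Entrant can switch to Passive (3 → 6). Not NE.
(Moderate, Moderate, Passive): Second Entrant can switch to Accommodate (0 → 5). Not NE.
(Moderate, Moderate, Accommodate): Incumbent can switch to Aggressive (0 → 1). Not NE.
(Moderate, Moderate, Withdraw): Incumbent can switch to Aggressive (3 → 5). Not NE.
(Moderate, Passive, Passive): Entrant can switch to Moderate (2 → 4). Not NE.
(The remaining 2 profiles each have a profitable deviation by the same check.)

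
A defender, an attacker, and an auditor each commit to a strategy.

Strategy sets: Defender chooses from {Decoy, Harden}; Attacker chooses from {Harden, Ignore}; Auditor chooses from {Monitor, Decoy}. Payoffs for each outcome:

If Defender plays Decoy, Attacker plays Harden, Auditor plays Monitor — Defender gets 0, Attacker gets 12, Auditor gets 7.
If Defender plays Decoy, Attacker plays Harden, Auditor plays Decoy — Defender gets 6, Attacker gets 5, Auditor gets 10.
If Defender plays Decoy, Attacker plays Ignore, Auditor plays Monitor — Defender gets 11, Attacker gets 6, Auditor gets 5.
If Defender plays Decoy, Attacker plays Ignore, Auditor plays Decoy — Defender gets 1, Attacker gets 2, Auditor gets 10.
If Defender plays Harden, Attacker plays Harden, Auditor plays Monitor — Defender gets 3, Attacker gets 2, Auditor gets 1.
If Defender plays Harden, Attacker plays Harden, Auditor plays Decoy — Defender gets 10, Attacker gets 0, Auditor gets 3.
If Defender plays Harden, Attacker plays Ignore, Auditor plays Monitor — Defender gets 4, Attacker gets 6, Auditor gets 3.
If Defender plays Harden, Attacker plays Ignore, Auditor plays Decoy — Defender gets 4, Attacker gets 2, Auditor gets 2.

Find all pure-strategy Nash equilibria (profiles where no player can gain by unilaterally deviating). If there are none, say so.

This game has no pure Nash equilibrium.

Check each profile: it is a Nash equilibrium iff no player can strictly gain by switching unilaterally.
(Decoy, Harden, Monitor): Defender can switch to Harden (0 → 3). Not NE.
(Decoy, Harden, Decoy): Defender can switch to Harden (6 → 10). Not NE.
(Decoy, Ignore, Monitor): Attacker can switch to Harden (6 → 12). Not NE.
(Decoy, Ignore, Decoy): Defender can switch to Harden (1 → 4). Not NE.
(Harden, Harden, Monitor): Attacker can switch to Ignore (2 → 6). Not NE.
(Harden, Harden, Decoy): Attacker can switch to Ignore (0 → 2). Not NE.
(The remaining 2 profiles each have a profitable deviation by the same check.)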